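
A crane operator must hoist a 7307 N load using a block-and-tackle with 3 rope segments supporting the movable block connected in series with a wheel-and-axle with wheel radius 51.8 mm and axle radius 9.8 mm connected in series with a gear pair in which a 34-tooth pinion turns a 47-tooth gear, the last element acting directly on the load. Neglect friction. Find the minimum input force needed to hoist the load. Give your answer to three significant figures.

333 N

Block-and-tackle MA = number of supporting rope parts = 3.
Wheel-and-axle MA = R/r = 51.8/9.8 = 5.2857.
Gear pair MA = 47/34 = 1.3824.
Combined ideal MA = 3 × 5.2857 × 1.3824 = 21.92.
Effort = load / MA = 7307 / 21.92 = 333.35 N.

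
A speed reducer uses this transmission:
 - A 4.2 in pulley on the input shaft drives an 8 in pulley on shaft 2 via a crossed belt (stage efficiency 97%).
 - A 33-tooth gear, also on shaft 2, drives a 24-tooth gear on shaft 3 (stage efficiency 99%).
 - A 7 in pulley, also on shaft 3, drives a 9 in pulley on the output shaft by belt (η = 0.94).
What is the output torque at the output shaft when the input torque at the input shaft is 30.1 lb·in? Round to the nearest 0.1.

Belt: ratio = 8/4.2 = 1.9048; torque at shaft 2 = 30.1 × 1.9048 × 0.97 = 55.613 lb·in.
Gear mesh: ratio = 24/33 = 0.72727; torque at shaft 3 = 55.613 × 0.72727 × 0.99 = 40.042 lb·in.
Belt: ratio = 9/7 = 1.2857; torque at the output shaft = 40.042 × 1.2857 × 0.94 = 48.393 lb·in.

48.4 lb·in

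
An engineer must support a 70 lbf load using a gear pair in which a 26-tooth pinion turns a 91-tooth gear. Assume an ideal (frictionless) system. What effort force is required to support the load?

20 lbf

Gear pair MA = 91/26 = 3.5.
Effort = load / MA = 70 / 3.5 = 20 lbf.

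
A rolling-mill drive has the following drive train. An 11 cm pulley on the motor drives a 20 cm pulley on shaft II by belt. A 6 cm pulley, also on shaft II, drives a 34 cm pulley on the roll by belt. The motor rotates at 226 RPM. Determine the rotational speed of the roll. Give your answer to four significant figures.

Belt: ratio = 20/11 = 1.8182, so shaft II turns at 226 / 1.8182 = 124.3 RPM.
Belt: ratio = 34/6 = 5.6667, so the roll turns at 124.3 / 5.6667 = 21.935 RPM.

21.94 RPM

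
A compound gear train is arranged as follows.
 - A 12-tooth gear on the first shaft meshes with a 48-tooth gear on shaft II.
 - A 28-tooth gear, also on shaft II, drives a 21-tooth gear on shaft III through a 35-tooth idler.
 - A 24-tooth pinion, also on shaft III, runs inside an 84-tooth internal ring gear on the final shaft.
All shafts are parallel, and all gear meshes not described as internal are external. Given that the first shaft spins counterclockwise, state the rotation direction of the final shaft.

the first shaft → shaft II: external mesh, 1 reversal → CW.
shaft II → shaft III: driver → idler → driven is 2 external meshes, 2 reversals → CW.
shaft III → the final shaft: internal mesh, same direction → CW.
3 reversals in total — an odd number — so the final shaft turns opposite to the first shaft.

clockwise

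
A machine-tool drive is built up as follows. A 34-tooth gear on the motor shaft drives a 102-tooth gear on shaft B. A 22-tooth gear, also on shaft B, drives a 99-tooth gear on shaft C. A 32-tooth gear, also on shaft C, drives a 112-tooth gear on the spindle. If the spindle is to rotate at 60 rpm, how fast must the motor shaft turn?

2835 rpm

Overall ratio R = 3 × 4.5 × 3.5 = 47.25.
Required input speed = output speed × R = 60 × 47.25 = 2835 rpm.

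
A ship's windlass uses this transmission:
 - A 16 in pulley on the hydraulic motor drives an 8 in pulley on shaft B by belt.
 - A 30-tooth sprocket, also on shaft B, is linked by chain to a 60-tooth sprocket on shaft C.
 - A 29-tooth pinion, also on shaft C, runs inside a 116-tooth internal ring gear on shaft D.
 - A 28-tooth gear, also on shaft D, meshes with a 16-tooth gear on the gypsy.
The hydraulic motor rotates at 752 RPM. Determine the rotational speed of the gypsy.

belt 8/16 = 0.5 → 752/0.5 = 1504 RPM
chain 60/30 = 2 → 1504/2 = 752 RPM
internal gear 116/29 = 4 → 752/4 = 188 RPM
gear mesh 16/28 = 0.57143 → 188/0.57143 = 329 RPM

329 RPM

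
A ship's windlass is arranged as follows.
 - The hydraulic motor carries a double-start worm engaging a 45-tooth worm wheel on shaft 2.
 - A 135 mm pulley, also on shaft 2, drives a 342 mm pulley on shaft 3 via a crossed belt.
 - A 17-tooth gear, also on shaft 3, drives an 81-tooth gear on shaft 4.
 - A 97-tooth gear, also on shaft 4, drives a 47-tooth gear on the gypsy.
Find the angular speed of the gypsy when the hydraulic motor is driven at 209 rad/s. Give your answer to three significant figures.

worm 45/2 = 22.5 → 209/22.5 = 9.2889 rad/s
belt 342/135 = 2.5333 → 9.2889/2.5333 = 3.6667 rad/s
gear mesh 81/17 = 4.7647 → 3.6667/4.7647 = 0.76955 rad/s
gear mesh 47/97 = 0.48454 → 0.76955/0.48454 = 1.5882 rad/s

1.59 rad/s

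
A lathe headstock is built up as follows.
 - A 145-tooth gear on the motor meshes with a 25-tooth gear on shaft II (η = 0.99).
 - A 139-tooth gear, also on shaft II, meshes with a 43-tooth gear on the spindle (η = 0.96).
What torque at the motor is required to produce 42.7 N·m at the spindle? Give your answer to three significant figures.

Overall ratio R = 0.17241 × 0.30935 = 0.053337; overall efficiency η = 0.99 × 0.96 = 0.9504.
Input torque = output torque / (R × η) = 42.7 / (0.053337 × 0.9504) = 842.36 N·m.

842 N·m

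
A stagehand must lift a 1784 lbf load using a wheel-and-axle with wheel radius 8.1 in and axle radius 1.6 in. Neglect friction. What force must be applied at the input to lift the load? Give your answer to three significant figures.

Wheel-and-axle MA = R/r = 8.1/1.6 = 5.0625.
Effort = load / MA = 1784 / 5.0625 = 352.4 lbf.

352 lbf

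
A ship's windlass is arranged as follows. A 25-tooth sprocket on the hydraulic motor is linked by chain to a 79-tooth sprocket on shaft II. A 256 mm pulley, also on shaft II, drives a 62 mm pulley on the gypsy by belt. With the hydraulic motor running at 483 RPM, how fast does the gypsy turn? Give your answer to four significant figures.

631.1 RPM

chain 79/25 = 3.16 → 483/3.16 = 152.85 RPM
belt 62/256 = 0.24219 → 152.85/0.24219 = 631.11 RPM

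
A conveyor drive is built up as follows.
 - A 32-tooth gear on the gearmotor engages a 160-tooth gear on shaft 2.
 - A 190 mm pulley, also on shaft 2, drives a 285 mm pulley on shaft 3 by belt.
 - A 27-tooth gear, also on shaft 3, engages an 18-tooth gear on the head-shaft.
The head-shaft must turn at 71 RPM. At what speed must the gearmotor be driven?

355 RPM

Overall ratio R = 5 × 1.5 × 0.66667 = 5.
Required input speed = output speed × R = 71 × 5 = 355 RPM.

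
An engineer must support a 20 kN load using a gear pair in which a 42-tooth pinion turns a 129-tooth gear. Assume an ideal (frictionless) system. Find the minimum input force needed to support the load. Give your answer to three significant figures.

6.51 kN

Gear pair MA = 129/42 = 3.0714.
Effort = load / MA = 20 / 3.0714 = 6.5116 kN.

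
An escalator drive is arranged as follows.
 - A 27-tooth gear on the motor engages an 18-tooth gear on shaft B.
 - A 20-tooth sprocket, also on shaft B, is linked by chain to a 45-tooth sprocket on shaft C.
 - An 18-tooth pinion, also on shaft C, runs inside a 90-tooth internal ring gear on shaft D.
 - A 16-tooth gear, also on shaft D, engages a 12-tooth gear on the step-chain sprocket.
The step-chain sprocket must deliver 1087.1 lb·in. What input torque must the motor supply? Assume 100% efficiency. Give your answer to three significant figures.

193 lb·in

Overall ratio R = 0.66667 × 2.25 × 5 × 0.75 = 5.625.
Input torque = output torque / R = 1087.1 / 5.625 = 193.26 lb·in.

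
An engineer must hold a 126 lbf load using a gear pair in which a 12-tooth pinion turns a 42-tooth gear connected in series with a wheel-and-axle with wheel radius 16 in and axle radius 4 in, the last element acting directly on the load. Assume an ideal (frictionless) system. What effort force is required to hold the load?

9 lbf

Gear pair MA = 42/12 = 3.5.
Wheel-and-axle MA = R/r = 16/4 = 4.
Combined ideal MA = 3.5 × 4 = 14.
Effort = load / MA = 126 / 14 = 9 lbf.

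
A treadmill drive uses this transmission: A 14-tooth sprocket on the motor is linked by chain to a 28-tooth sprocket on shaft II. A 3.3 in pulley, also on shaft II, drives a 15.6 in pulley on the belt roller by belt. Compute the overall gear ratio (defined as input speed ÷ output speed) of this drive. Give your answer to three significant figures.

9.45

Each stage contributes driven/driver: chain 28/14 = 2, belt 15.6/3.3 = 4.7273.
Overall: 2 × 4.7273 = 9.4545.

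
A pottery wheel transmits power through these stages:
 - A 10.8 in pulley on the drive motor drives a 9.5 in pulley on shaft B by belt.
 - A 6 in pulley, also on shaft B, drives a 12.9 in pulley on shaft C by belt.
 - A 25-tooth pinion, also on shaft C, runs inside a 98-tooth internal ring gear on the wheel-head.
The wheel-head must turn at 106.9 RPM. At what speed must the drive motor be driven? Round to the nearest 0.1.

792.5 RPM

Overall ratio R = 0.87963 × 2.15 × 3.92 = 7.4135.
Required input speed = output speed × R = 106.9 × 7.4135 = 792.51 RPM.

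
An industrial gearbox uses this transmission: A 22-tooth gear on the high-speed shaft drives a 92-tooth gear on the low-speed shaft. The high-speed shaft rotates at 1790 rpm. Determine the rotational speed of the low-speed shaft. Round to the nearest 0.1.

gear mesh 92/22 = 4.1818 → 1790/4.1818 = 428.04 rpm

428.0 rpm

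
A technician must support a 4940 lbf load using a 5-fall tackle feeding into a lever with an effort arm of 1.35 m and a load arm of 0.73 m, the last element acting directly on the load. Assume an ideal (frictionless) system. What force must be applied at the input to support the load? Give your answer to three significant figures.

534 lbf

Block-and-tackle MA = number of supporting rope parts = 5.
Lever MA = effort arm / load arm = 1.35/0.73 = 1.8493.
Combined ideal MA = 5 × 1.8493 = 9.2466.
Effort = load / MA = 4940 / 9.2466 = 534.25 lbf.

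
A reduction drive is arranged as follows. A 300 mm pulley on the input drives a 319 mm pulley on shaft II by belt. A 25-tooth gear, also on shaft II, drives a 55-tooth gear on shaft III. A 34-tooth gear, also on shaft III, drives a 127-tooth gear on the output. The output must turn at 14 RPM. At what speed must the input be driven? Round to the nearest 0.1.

122.3 RPM

Overall ratio R = 1.0633 × 2.2 × 3.7353 = 8.7381.
Required input speed = output speed × R = 14 × 8.7381 = 122.33 RPM.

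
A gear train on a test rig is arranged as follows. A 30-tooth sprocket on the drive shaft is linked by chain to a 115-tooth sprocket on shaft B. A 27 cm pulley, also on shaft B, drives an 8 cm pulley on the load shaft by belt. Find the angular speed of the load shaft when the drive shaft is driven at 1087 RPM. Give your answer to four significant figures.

Chain: ratio = 115/30 = 3.8333, so shaft B turns at 1087 / 3.8333 = 283.57 RPM.
Belt: ratio = 8/27 = 0.2963, so the load shaft turns at 283.57 / 0.2963 = 957.03 RPM.

957.0 RPM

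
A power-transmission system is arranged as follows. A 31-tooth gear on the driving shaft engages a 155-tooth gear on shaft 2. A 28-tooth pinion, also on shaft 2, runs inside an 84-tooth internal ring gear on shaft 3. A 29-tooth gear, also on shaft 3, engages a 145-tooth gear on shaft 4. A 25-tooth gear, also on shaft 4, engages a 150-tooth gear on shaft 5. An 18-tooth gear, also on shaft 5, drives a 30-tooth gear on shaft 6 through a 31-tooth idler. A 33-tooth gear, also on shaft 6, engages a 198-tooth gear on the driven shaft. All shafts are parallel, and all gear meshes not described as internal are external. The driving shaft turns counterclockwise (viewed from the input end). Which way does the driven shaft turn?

the driving shaft → shaft 2: external mesh, 1 reversal → CW.
shaft 2 → shaft 3: internal mesh, same direction → CW.
shaft 3 → shaft 4: external mesh, 1 reversal → CCW.
shaft 4 → shaft 5: external mesh, 1 reversal → CW.
shaft 5 → shaft 6: driver → idler → driven is 2 external meshes, 2 reversals → CW.
shaft 6 → the driven shaft: external mesh, 1 reversal → CCW.
6 reversals in total — an even number — so the driven shaft turns the same way as the driving shaft.

counterclockwise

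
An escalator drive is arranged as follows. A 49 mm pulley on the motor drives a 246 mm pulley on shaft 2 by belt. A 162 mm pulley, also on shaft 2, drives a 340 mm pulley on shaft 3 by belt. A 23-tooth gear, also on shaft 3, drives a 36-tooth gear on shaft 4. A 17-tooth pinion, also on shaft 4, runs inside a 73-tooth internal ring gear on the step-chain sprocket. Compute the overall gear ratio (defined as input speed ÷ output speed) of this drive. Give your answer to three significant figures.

70.8

Each stage contributes driven/driver: belt 246/49 = 5.0204, belt 340/162 = 2.0988, gear mesh 36/23 = 1.5652, internal gear 73/17 = 4.2941.
Overall: 5.0204 × 2.0988 × 1.5652 × 4.2941 = 70.819.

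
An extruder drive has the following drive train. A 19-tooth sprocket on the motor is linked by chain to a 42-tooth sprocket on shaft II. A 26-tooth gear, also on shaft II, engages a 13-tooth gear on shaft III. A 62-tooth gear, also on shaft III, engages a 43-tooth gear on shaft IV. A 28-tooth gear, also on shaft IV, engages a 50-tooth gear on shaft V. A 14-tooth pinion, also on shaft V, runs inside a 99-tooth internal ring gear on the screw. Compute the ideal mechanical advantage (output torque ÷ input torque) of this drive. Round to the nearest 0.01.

9.68

Each stage contributes driven/driver: chain 42/19 = 2.2105, gear mesh 13/26 = 0.5, gear mesh 43/62 = 0.69355, gear mesh 50/28 = 1.7857, internal gear 99/14 = 7.0714.
Overall: 2.2105 × 0.5 × 0.69355 × 1.7857 × 7.0714 = 9.6797.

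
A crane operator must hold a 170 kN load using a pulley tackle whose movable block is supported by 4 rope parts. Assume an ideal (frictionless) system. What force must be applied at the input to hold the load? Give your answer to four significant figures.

Block-and-tackle MA = number of supporting rope parts = 4.
Effort = load / MA = 170 / 4 = 42.5 kN.

42.50 kN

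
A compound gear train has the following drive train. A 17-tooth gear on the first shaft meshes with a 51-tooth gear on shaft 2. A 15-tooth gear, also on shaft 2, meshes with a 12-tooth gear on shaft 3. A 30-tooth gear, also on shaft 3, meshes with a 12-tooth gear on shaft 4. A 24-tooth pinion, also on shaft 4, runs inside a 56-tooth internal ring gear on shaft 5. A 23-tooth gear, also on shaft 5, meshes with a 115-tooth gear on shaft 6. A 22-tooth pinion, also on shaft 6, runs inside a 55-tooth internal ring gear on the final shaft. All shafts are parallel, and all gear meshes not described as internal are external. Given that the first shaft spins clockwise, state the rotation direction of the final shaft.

the first shaft → shaft 2: external mesh, 1 reversal → CCW.
shaft 2 → shaft 3: external mesh, 1 reversal → CW.
shaft 3 → shaft 4: external mesh, 1 reversal → CCW.
shaft 4 → shaft 5: internal mesh, same direction → CCW.
shaft 5 → shaft 6: external mesh, 1 reversal → CW.
shaft 6 → the final shaft: internal mesh, same direction → CW.
4 reversals in total — an even number — so the final shaft turns the same way as the first shaft.

clockwise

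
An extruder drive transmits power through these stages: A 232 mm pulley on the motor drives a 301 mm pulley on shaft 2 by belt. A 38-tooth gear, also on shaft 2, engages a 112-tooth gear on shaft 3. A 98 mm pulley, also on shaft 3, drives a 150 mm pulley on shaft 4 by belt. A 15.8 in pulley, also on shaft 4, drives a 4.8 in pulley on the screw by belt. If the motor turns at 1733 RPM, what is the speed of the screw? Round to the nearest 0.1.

974.6 RPM

belt 301/232 = 1.2974 → 1733/1.2974 = 1335.7 RPM
gear mesh 112/38 = 2.9474 → 1335.7/2.9474 = 453.2 RPM
belt 150/98 = 1.5306 → 453.2/1.5306 = 296.09 RPM
belt 4.8/15.8 = 0.3038 → 296.09/0.3038 = 974.62 RPM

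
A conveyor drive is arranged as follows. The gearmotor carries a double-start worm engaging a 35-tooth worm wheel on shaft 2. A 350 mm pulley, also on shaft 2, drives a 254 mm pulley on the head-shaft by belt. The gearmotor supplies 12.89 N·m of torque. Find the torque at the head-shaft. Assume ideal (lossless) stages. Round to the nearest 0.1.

163.7 N·m

Worm: ratio = 35/2 = 17.5; torque at shaft 2 = 12.89 × 17.5 = 225.58 N·m.
Belt: ratio = 254/350 = 0.72571; torque at the head-shaft = 225.58 × 0.72571 = 163.7 N·m.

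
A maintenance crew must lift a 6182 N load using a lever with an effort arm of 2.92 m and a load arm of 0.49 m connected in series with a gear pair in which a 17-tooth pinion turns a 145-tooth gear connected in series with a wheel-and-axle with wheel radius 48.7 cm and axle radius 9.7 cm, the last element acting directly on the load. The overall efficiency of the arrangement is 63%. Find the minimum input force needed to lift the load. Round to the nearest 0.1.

Lever MA = effort arm / load arm = 2.92/0.49 = 5.9592.
Gear pair MA = 145/17 = 8.5294.
Wheel-and-axle MA = R/r = 48.7/9.7 = 5.0206.
Combined ideal MA = 5.9592 × 8.5294 × 5.0206 = 255.19.
Actual MA = 255.19 × 0.63 = 160.77.
Effort = load / actual MA = 6182 / 160.77 = 38.453 N.

38.5 N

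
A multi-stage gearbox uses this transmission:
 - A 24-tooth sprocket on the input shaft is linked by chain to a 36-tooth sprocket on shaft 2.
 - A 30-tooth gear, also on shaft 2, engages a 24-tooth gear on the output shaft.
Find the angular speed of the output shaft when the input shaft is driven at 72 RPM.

Chain: ratio = 36/24 = 1.5, so shaft 2 turns at 72 / 1.5 = 48 RPM.
Gear mesh: ratio = 24/30 = 0.8, so the output shaft turns at 48 / 0.8 = 60 RPM.

60 RPM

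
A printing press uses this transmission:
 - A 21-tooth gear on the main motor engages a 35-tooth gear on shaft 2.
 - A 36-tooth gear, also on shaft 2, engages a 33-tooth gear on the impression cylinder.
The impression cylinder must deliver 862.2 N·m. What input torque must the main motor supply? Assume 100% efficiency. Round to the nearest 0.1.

Overall ratio R = 1.6667 × 0.91667 = 1.5278.
Input torque = output torque / R = 862.2 / 1.5278 = 564.35 N·m.

564.3 N·m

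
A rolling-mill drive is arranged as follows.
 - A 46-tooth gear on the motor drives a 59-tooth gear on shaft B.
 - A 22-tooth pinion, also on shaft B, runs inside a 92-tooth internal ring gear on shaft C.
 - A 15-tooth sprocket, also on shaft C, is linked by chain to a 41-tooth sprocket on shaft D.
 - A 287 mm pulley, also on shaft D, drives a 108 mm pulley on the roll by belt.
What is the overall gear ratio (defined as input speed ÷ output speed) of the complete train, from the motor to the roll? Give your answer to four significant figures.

Each stage contributes driven/driver: gear mesh 59/46 = 1.2826, internal gear 92/22 = 4.1818, chain 41/15 = 2.7333, belt 108/287 = 0.37631.
Overall: 1.2826 × 4.1818 × 2.7333 × 0.37631 = 5.5169.

5.517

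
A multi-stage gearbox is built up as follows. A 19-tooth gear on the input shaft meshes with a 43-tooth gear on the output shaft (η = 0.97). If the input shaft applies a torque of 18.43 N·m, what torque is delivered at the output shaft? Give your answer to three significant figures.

40.5 N·m

gear mesh 43/19 = 2.2632 → τ = 18.43·2.2632·0.97 = 40.459 N·m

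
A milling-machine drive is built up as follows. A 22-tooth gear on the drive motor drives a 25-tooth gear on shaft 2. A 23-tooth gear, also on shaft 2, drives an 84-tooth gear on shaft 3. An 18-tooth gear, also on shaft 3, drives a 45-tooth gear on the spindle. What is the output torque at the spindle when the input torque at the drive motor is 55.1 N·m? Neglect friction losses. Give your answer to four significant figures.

After the gear mesh (25/22): 55.1 × 1.1364 = 62.614 N·m
After the gear mesh (84/23): 62.614 × 3.6522 = 228.68 N·m
After the gear mesh (45/18): 228.68 × 2.5 = 571.69 N·m

571.7 N·m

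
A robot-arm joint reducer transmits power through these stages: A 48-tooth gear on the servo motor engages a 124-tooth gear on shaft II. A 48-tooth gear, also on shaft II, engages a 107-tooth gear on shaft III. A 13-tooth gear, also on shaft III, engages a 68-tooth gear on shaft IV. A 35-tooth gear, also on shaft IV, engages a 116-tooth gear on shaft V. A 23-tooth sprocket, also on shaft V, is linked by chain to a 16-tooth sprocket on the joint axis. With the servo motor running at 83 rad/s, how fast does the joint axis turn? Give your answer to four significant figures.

1.195 rad/s

the servo motor → shaft II (gear mesh, 124/48): 83 ÷ 2.5833 = 32.129 rad/s
shaft II → shaft III (gear mesh, 107/48): 32.129 ÷ 2.2292 = 14.413 rad/s
shaft III → shaft IV (gear mesh, 68/13): 14.413 ÷ 5.2308 = 2.7554 rad/s
shaft IV → shaft V (gear mesh, 116/35): 2.7554 ÷ 3.3143 = 0.83138 rad/s
shaft V → the joint axis (chain, 16/23): 0.83138 ÷ 0.69565 = 1.1951 rad/s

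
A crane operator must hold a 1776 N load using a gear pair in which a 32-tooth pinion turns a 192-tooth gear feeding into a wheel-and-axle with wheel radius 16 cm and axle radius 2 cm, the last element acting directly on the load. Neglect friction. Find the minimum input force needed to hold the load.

37 N

Gear pair MA = 192/32 = 6.
Wheel-and-axle MA = R/r = 16/2 = 8.
Combined ideal MA = 6 × 8 = 48.
Effort = load / MA = 1776 / 48 = 37 N.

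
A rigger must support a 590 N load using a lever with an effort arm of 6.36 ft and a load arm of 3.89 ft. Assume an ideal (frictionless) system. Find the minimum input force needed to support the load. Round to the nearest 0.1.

Lever MA = effort arm / load arm = 6.36/3.89 = 1.635.
Effort = load / MA = 590 / 1.635 = 360.86 N.

360.9 N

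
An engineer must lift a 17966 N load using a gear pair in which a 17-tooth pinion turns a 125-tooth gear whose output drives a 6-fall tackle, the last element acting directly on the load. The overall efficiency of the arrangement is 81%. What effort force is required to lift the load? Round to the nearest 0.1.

502.8 N

Gear pair MA = 125/17 = 7.3529.
Block-and-tackle MA = number of supporting rope parts = 6.
Combined ideal MA = 7.3529 × 6 = 44.118.
Actual MA = 44.118 × 0.81 = 35.735.
Effort = load / actual MA = 17966 / 35.735 = 502.75 N.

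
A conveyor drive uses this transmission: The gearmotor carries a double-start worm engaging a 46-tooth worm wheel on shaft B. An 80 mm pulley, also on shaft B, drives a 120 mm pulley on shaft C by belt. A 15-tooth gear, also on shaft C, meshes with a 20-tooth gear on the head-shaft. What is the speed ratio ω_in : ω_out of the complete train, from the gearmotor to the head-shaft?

Each stage contributes driven/driver: worm 46/2 = 23, belt 120/80 = 1.5, gear mesh 20/15 = 1.3333.
Overall: 23 × 1.5 × 1.3333 = 46.

46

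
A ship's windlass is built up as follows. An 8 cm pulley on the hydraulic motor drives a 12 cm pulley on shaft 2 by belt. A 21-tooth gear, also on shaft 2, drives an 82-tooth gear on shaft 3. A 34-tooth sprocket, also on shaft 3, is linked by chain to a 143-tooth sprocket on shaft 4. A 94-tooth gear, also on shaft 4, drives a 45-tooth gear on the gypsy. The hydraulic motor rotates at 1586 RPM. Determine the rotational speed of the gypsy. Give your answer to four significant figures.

134.5 RPM

Belt: ratio = 12/8 = 1.5, so shaft 2 turns at 1586 / 1.5 = 1057.3 RPM.
Gear mesh: ratio = 82/21 = 3.9048, so shaft 3 turns at 1057.3 / 3.9048 = 270.78 RPM.
Chain: ratio = 143/34 = 4.2059, so shaft 4 turns at 270.78 / 4.2059 = 64.381 RPM.
Gear mesh: ratio = 45/94 = 0.47872, so the gypsy turns at 64.381 / 0.47872 = 134.49 RPM.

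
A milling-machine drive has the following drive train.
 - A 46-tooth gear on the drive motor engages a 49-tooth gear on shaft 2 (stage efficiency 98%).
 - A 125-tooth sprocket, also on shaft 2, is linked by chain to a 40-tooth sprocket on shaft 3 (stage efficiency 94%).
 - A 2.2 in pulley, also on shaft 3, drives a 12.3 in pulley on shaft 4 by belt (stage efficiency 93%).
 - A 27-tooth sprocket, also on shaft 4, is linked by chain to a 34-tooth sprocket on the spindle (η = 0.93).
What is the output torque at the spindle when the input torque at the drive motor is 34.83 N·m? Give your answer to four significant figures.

Gear mesh: ratio = 49/46 = 1.0652; torque at shaft 2 = 34.83 × 1.0652 × 0.98 = 36.359 N·m.
Chain: ratio = 40/125 = 0.32; torque at shaft 3 = 36.359 × 0.32 × 0.94 = 10.937 N·m.
Belt: ratio = 12.3/2.2 = 5.5909; torque at shaft 4 = 10.937 × 5.5909 × 0.93 = 56.867 N·m.
Chain: ratio = 34/27 = 1.2593; torque at the spindle = 56.867 × 1.2593 × 0.93 = 66.598 N·m.

66.60 N·m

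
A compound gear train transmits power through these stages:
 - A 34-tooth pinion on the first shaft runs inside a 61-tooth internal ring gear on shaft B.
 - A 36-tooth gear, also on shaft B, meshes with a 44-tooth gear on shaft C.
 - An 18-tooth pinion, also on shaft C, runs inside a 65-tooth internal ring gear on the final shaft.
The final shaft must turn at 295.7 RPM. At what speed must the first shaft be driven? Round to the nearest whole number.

2341 RPM

Overall ratio R = 1.7941 × 1.2222 × 3.6111 = 7.9185.
Required input speed = output speed × R = 295.7 × 7.9185 = 2341.5 RPM.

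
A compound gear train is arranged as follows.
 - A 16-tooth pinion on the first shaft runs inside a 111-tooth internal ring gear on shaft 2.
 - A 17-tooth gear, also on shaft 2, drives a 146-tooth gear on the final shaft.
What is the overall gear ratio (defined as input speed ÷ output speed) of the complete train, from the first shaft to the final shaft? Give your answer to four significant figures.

Each stage contributes driven/driver: internal gear 111/16 = 6.9375, gear mesh 146/17 = 8.5882.
Overall: 6.9375 × 8.5882 = 59.581.

59.58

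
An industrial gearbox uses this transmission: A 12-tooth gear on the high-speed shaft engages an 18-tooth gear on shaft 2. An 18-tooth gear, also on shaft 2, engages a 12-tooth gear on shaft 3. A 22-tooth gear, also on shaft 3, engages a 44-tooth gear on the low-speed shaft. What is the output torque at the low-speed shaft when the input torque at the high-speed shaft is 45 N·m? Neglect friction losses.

Gear mesh: ratio = 18/12 = 1.5; torque at shaft 2 = 45 × 1.5 = 67.5 N·m.
Gear mesh: ratio = 12/18 = 0.66667; torque at shaft 3 = 67.5 × 0.66667 = 45 N·m.
Gear mesh: ratio = 44/22 = 2; torque at the low-speed shaft = 45 × 2 = 90 N·m.

90 N·m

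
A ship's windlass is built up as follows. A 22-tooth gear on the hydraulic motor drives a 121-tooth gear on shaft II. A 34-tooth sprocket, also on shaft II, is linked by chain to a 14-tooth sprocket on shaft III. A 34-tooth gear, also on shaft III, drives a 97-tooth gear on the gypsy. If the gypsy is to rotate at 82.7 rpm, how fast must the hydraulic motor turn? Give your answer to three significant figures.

Overall ratio R = 5.5 × 0.41176 × 2.8529 = 6.4611.
Required input speed = output speed × R = 82.7 × 6.4611 = 534.33 rpm.

534 rpm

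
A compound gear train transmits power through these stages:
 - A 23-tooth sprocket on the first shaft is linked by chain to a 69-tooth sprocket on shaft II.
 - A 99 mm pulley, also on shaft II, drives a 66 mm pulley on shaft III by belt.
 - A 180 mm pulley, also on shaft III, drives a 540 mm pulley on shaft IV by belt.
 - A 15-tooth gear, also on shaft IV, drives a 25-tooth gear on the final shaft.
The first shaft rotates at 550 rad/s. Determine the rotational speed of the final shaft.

55 rad/s

Chain: ratio = 69/23 = 3, so shaft II turns at 550 / 3 = 183.33 rad/s.
Belt: ratio = 66/99 = 0.66667, so shaft III turns at 183.33 / 0.66667 = 275 rad/s.
Belt: ratio = 540/180 = 3, so shaft IV turns at 275 / 3 = 91.667 rad/s.
Gear mesh: ratio = 25/15 = 1.6667, so the final shaft turns at 91.667 / 1.6667 = 55 rad/s.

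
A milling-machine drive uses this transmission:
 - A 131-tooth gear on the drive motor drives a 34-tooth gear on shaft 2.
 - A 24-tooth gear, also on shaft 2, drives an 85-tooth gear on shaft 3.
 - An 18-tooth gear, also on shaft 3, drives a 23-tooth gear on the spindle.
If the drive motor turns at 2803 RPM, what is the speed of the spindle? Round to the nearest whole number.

2386 RPM

Gear mesh: ratio = 34/131 = 0.25954, so shaft 2 turns at 2803 / 0.25954 = 10800 RPM.
Gear mesh: ratio = 85/24 = 3.5417, so shaft 3 turns at 10800 / 3.5417 = 3049.4 RPM.
Gear mesh: ratio = 23/18 = 1.2778, so the spindle turns at 3049.4 / 1.2778 = 2386.5 RPM.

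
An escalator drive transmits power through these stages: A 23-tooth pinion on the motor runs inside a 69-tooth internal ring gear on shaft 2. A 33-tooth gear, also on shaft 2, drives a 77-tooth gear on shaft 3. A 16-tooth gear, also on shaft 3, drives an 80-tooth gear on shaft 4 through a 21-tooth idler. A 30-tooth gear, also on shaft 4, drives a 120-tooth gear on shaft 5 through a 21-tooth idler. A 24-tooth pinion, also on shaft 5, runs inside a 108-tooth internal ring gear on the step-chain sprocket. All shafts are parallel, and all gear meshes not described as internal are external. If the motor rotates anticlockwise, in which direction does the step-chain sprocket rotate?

the motor → shaft 2: internal mesh, same direction → CCW.
shaft 2 → shaft 3: external mesh, 1 reversal → CW.
shaft 3 → shaft 4: driver → idler → driven is 2 external meshes, 2 reversals → CW.
shaft 4 → shaft 5: driver → idler → driven is 2 external meshes, 2 reversals → CW.
shaft 5 → the step-chain sprocket: internal mesh, same direction → CW.
5 reversals in total — an odd number — so the step-chain sprocket turns opposite to the motor.

clockwise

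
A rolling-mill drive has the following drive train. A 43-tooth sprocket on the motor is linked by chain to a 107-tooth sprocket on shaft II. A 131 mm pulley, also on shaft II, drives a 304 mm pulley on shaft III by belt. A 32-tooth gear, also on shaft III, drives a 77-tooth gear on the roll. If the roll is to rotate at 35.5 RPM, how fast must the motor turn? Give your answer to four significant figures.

Overall ratio R = 2.4884 × 2.3206 × 2.4062 = 13.895.
Required input speed = output speed × R = 35.5 × 13.895 = 493.27 RPM.

493.3 RPM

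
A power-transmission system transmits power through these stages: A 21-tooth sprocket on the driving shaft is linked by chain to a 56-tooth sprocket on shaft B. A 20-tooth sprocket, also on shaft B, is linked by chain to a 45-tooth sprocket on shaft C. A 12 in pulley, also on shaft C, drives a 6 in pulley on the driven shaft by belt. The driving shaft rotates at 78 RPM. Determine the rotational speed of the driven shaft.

26 RPM

the driving shaft → shaft B (chain, 56/21): 78 ÷ 2.6667 = 29.25 RPM
shaft B → shaft C (chain, 45/20): 29.25 ÷ 2.25 = 13 RPM
shaft C → the driven shaft (belt, 6/12): 13 ÷ 0.5 = 26 RPM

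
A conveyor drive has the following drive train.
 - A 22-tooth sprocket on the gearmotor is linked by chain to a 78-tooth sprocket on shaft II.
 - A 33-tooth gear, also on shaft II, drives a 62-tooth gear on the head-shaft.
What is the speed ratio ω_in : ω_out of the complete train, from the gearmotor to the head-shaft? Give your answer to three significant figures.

Each stage contributes driven/driver: chain 78/22 = 3.5455, gear mesh 62/33 = 1.8788.
Overall: 3.5455 × 1.8788 = 6.6612.

6.66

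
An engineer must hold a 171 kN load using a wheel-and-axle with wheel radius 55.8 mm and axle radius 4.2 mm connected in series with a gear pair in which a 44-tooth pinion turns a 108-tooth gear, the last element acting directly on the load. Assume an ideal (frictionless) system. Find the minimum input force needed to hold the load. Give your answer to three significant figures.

5.24 kN

Wheel-and-axle MA = R/r = 55.8/4.2 = 13.286.
Gear pair MA = 108/44 = 2.4545.
Combined ideal MA = 13.286 × 2.4545 = 32.61.
Effort = load / MA = 171 / 32.61 = 5.2437 kN.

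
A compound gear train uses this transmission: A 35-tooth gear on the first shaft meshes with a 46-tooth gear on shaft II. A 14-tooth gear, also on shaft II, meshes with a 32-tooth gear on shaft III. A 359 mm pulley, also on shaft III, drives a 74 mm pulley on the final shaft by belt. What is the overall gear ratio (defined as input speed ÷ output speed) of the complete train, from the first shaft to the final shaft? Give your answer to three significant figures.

0.619

Each stage contributes driven/driver: gear mesh 46/35 = 1.3143, gear mesh 32/14 = 2.2857, belt 74/359 = 0.20613.
Overall: 1.3143 × 2.2857 × 0.20613 = 0.61923.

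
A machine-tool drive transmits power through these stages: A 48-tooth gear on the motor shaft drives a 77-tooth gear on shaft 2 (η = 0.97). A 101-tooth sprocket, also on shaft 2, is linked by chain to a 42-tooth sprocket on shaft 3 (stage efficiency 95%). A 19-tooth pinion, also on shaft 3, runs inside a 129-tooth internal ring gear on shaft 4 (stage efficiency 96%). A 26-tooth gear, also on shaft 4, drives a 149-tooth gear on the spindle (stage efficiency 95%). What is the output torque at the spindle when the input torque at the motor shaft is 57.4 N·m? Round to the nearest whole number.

After the gear mesh (77/48): 57.4 × 1.6042 × 0.97 = 89.317 N·m
After the chain (42/101): 89.317 × 0.41584 × 0.95 = 35.285 N·m
After the internal gear (129/19): 35.285 × 6.7895 × 0.96 = 229.98 N·m
After the gear mesh (149/26): 229.98 × 5.7308 × 0.95 = 1252.1 N·m

1252 N·m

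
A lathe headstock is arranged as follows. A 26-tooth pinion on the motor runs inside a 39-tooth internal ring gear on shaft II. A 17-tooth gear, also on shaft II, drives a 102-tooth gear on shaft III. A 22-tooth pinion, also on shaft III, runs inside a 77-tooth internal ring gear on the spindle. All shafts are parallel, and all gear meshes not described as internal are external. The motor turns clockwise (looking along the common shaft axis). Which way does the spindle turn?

anticlockwise

the motor → shaft II: internal mesh, same direction → CW.
shaft II → shaft III: external mesh, 1 reversal → CCW.
shaft III → the spindle: internal mesh, same direction → CCW.
1 reversal in total — an odd number — so the spindle turns opposite to the motor.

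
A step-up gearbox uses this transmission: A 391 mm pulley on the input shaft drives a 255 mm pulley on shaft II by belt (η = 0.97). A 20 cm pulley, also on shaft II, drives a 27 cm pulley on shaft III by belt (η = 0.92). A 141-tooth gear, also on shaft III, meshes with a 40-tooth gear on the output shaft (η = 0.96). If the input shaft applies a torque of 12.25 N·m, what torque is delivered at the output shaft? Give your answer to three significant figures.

After the belt (255/391): 12.25 × 0.65217 × 0.97 = 7.7495 N·m
After the belt (27/20): 7.7495 × 1.35 × 0.92 = 9.6248 N·m
After the gear mesh (40/141): 9.6248 × 0.28369 × 0.96 = 2.6212 N·m

2.62 N·m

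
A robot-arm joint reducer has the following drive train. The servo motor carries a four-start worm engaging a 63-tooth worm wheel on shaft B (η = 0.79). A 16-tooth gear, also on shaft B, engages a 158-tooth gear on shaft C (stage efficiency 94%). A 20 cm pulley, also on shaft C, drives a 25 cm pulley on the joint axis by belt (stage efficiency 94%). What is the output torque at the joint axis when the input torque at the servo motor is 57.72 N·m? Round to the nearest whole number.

After the worm (63/4): 57.72 × 15.75 × 0.79 = 718.18 N·m
After the gear mesh (158/16): 718.18 × 9.875 × 0.94 = 6666.5 N·m
After the belt (25/20): 6666.5 × 1.25 × 0.94 = 7833.2 N·m

7833 N·m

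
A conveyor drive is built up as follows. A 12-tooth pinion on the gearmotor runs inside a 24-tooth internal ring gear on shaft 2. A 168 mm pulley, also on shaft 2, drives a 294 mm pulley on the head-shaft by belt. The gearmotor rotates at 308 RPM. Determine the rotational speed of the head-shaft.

88 RPM

internal gear 24/12 = 2 → 308/2 = 154 RPM
belt 294/168 = 1.75 → 154/1.75 = 88 RPM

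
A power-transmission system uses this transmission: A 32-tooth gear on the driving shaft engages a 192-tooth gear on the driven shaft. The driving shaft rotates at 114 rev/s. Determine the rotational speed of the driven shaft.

19 rev/s

Gear mesh: ratio = 192/32 = 6, so the driven shaft turns at 114 / 6 = 19 rev/s.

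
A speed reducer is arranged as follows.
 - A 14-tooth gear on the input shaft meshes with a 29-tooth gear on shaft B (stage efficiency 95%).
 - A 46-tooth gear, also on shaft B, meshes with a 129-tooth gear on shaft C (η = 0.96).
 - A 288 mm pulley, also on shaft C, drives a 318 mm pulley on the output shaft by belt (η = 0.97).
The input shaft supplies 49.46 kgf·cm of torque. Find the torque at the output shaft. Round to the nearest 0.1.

280.6 kgf·cm

Gear mesh: ratio = 29/14 = 2.0714; torque at shaft B = 49.46 × 2.0714 × 0.95 = 97.33 kgf·cm.
Gear mesh: ratio = 129/46 = 2.8043; torque at shaft C = 97.33 × 2.8043 × 0.96 = 262.03 kgf·cm.
Belt: ratio = 318/288 = 1.1042; torque at the output shaft = 262.03 × 1.1042 × 0.97 = 280.64 kgf·cm.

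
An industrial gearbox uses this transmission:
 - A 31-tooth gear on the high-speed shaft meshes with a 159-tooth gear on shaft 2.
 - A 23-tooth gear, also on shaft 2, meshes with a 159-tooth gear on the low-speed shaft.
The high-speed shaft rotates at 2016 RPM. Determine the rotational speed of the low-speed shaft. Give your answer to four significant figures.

the high-speed shaft → shaft 2 (gear mesh, 159/31): 2016 ÷ 5.129 = 393.06 RPM
shaft 2 → the low-speed shaft (gear mesh, 159/23): 393.06 ÷ 6.913 = 56.857 RPM

56.86 RPM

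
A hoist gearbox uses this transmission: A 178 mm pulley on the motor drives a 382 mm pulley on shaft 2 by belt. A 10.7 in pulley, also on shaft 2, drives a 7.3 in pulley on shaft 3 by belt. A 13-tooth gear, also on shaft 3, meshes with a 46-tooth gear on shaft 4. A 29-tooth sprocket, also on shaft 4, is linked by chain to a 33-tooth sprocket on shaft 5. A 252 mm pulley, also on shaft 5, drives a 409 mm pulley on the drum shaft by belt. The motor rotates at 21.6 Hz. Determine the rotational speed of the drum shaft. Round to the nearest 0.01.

2.26 Hz

the motor → shaft 2 (belt, 382/178): 21.6 ÷ 2.1461 = 10.065 Hz
shaft 2 → shaft 3 (belt, 7.3/10.7): 10.065 ÷ 0.68224 = 14.753 Hz
shaft 3 → shaft 4 (gear mesh, 46/13): 14.753 ÷ 3.5385 = 4.1692 Hz
shaft 4 → shaft 5 (chain, 33/29): 4.1692 ÷ 1.1379 = 3.6639 Hz
shaft 5 → the drum shaft (belt, 409/252): 3.6639 ÷ 1.623 = 2.2574 Hz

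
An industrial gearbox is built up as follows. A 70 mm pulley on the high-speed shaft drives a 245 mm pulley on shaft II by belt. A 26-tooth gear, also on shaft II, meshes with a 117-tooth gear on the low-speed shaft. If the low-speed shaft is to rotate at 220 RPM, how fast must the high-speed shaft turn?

Overall ratio R = 3.5 × 4.5 = 15.75.
Required input speed = output speed × R = 220 × 15.75 = 3465 RPM.

3465 RPM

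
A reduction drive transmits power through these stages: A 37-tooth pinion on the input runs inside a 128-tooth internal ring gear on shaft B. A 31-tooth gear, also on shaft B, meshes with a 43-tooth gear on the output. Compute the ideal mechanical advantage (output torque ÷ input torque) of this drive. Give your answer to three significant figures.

Each stage contributes driven/driver: internal gear 128/37 = 3.4595, gear mesh 43/31 = 1.3871.
Overall: 3.4595 × 1.3871 = 4.7986.

4.80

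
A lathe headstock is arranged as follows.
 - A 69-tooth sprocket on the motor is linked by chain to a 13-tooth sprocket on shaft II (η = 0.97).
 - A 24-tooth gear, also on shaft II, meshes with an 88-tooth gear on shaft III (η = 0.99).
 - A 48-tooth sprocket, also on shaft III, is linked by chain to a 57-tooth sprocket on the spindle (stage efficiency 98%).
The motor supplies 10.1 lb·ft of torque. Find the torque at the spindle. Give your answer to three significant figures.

7.80 lb·ft

chain 13/69 = 0.18841 → τ = 10.1·0.18841·0.97 = 1.8458 lb·ft
gear mesh 88/24 = 3.6667 → τ = 1.8458·3.6667·0.99 = 6.7003 lb·ft
chain 57/48 = 1.1875 → τ = 6.7003·1.1875·0.98 = 7.7975 lb·ft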